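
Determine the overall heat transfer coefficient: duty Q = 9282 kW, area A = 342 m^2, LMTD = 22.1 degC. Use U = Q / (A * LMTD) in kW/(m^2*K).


From Q = U*A*LMTD, U = Q / (A * LMTD)
U = 9282 / (342 * 22.1) = 9282 / 7558.2 = 1.228

1.228 kW/(m^2*K)


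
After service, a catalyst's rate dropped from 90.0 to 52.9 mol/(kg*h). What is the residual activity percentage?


Activity (%) = (rate_used / rate_fresh) * 100
rate_used = 52.9, rate_fresh = 90.0
= (52.9 / 90.0) * 100
= 0.5878 * 100 = 58.78

58.78 %


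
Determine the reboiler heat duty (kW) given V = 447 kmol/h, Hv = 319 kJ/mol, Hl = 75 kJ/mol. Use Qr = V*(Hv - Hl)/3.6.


Qr = 447 * (319 - 75) / 3.6 = 447 * 244 / 3.6 = 30300

30300 kW


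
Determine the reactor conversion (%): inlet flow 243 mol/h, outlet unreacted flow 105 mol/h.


X = (F_in - F_out) / F_in * 100
Moles reacted = 243 - 105 = 138
X = 138 / 243 * 100
= 0.5679 * 100
= 56.79 %

56.79 %


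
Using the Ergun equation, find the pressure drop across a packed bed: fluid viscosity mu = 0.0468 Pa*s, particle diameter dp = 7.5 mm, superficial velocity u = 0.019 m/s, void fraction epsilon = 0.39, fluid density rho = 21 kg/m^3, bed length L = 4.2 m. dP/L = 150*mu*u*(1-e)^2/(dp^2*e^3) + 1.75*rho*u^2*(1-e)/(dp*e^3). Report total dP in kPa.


dp = 7.5 mm = 0.0075 m
Viscous term = 150*0.0468*0.019*(1-0.39)^2 / (0.0075^2*0.39^3) = 14874.2
Inertial term = 1.75*21*0.019^2*(1-0.39) / (0.0075*0.39^3) = 18.1903
dP/L = 14874.2 + 18.1903 = 14892.4 Pa/m
dP = 14892.4 * 4.2 / 1000 = 62.55 kPa

62.55 kPa


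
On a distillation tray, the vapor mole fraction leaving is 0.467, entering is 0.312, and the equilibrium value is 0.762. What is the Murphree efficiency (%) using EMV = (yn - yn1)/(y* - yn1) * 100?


Murphree vapor efficiency: EMV = (y_n - y_(n-1)) / (y*_n - y_(n-1)) * 100
EMV = (0.467 - 0.312) / (0.762 - 0.312) * 100 = 0.155 / 0.45 * 100 = 34.44

34.44 %


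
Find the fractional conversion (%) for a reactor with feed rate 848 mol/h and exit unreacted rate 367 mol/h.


X = (F_in - F_out) / F_in * 100
Moles reacted = 848 - 367 = 481
X = 481 / 848 * 100
= 0.5672 * 100
= 56.72 %

56.72 %


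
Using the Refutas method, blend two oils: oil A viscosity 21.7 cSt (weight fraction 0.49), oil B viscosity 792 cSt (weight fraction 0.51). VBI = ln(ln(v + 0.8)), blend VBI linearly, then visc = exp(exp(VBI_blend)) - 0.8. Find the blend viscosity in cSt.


Refutas method: VBN_i = 14.534*ln(ln(visc_i + 0.8)) + 10.975, blended linearly by mass fraction; since VBN is linear in VBI_i = ln(ln(visc_i + 0.8)) and the fractions sum to 1, blend VBI directly: visc = exp(exp(VBI_blend)) - 0.8
VBI_1 = ln(ln(21.7 + 0.8)) = 1.13575
VBI_2 = ln(ln(792 + 0.8)) = 1.89845
VBI_blend = 0.49 * 1.13575 + 0.51 * 1.89845 = 1.52473
visc_blend = exp(exp(1.52473)) - 0.8 = 98.08

98.08 cSt


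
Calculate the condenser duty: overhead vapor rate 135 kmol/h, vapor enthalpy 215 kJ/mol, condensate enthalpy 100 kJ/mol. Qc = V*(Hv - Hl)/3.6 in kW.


Qc = 135 * (215 - 100) / 3.6 = 135 * 115 / 3.6 = 4312

4312 kW


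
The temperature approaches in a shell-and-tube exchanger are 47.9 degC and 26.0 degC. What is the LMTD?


LMTD = (dT1 - dT2) / ln(dT1/dT2)
= (47.9 - 26.0) / ln(47.9 / 26.0) = 21.9 / 0.611019 = 35.84

35.84 degC


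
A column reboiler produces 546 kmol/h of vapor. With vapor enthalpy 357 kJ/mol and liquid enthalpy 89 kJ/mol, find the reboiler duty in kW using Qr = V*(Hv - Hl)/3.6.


Qr = 546 * (357 - 89) / 3.6 = 546 * 268 / 3.6 = 40650

40650 kW


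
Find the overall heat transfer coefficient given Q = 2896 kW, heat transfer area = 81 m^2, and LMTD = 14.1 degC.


From Q = U*A*LMTD, U = Q / (A * LMTD)
U = 2896 / (81 * 14.1) = 2896 / 1142.1 = 2.536

2.536 kW/(m^2*K)


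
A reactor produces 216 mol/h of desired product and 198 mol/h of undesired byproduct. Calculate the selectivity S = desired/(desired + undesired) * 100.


Selectivity = desired / (desired + undesired) * 100
Total products = 216 + 198 = 414 mol/h
S = 216 / 414 * 100
= 0.5217 * 100
= 52.17 %

52.17 %


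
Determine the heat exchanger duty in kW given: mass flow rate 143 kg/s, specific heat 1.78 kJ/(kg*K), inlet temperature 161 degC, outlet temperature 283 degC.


Q = m_dot * cp * delta_T
delta_T = 283 - 161 = 122 K
Q = 143 * 1.78 * 122
= 254.54 * 122
= 31053.88 kW

31053.88 kW


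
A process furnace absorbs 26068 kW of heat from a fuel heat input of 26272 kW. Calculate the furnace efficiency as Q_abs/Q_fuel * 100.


Furnace efficiency = Q_absorbed / Q_fuel * 100
= 26068 / 26272 * 100 = 99.22

99.22 %


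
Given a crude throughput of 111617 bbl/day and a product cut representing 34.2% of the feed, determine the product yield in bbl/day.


Crude throughput = 111617 bbl/day
Fraction yield = 34.2%
yield = throughput * fraction / 100
yield = 111617 * 34.2 / 100 = 38173.014

38173.014 bbl/day


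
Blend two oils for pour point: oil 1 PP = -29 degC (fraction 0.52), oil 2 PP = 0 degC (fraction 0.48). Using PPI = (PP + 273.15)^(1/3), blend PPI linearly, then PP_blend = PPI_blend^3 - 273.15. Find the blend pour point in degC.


PPI_1 = (-29 + 273.15)^(1/3) = 6.25008
PPI_2 = (0 + 273.15)^(1/3) = 6.488342
PPI_blend = 0.52 * 6.25008 + 0.48 * 6.488342 = 6.364446
PP_blend = 6.364446^3 - 273.15 = 257.7994 - 273.15 = -15.35

-15.35 degC


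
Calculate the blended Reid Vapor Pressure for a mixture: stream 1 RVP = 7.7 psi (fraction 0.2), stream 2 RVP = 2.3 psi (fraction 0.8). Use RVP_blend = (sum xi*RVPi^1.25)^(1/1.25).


Chevron index: RVP_blend = (sum xi*RVPi^1.25)^(1/1.25)
RVP^1.25 terms: 0.2 * 7.7^1.25 + 0.8 * 2.3^1.25 = 4.83128
RVP_blend = 4.83128^(1/1.25) = 3.526

3.526 psi


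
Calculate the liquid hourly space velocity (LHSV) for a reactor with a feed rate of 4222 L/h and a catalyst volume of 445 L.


LHSV = volumetric feed rate / catalyst volume
= 4222 L/h / 445 L
= 9.488 h^-1

9.488 h^-1


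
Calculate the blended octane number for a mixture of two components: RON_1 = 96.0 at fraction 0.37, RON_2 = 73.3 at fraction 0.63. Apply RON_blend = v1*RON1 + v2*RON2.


Linear blending: RON_blend = sum(vi * RONi)
Contribution 1: 0.37 * 96.0 = 35.52
Contribution 2: 0.63 * 73.3 = 46.179
RON_blend = 35.52 + 46.179 = 81.699

81.699


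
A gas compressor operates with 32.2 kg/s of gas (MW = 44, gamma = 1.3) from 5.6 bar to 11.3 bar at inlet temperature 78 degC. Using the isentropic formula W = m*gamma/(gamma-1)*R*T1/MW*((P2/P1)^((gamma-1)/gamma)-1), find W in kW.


Isentropic work: W = m*(gamma/(gamma-1))*(R*T1/MW)*((P2/P1)^((gamma-1)/gamma) - 1)
T1 = 78 + 273.15 = 351.15 K
Pressure ratio = 11.3 / 5.6 = 2.01786
Exponent = (1.3 - 1)/1.3 = 0.230769
(P2/P1)^exp - 1 = 2.01786^0.230769 - 1 = 0.17587
W = 32.2 * 1.3 / 0.3 * 8.314 * 351.15 / 44 * 0.17587 = 1628

1628 kW


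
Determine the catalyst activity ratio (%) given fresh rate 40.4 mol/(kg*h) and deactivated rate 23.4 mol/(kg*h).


Activity (%) = (rate_used / rate_fresh) * 100
rate_used = 23.4, rate_fresh = 40.4
= (23.4 / 40.4) * 100
= 0.5792 * 100 = 57.92

57.92 %


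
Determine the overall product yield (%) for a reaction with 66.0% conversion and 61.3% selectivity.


Overall yield = conversion (%) * selectivity (%) / 100
Conversion = 66.0%, Selectivity = 61.3%
Y = 66.0 * 61.3 / 100
= 40.458 %

40.458 %


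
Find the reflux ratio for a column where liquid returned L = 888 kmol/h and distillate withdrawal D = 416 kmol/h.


Reflux ratio definition: R = L / D (liquid returned / distillate withdrawn)
L = 888 kmol/h, D = 416 kmol/h
R = 888 / 416 = 2.135

2.135


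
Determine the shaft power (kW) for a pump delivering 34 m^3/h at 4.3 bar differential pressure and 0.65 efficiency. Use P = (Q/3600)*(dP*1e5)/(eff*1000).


Q = 34 / 3600 = 0.00944444 m^3/s
P = 0.00944444 * (4.3 * 1e5) / 0.65 / 1000 = 6.248

6.248 kW


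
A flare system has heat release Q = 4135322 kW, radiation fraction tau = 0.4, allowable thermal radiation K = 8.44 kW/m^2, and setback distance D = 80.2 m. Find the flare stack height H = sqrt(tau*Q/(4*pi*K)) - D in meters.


tau*Q/(4*pi*K) = 0.4 * 4135322 / (4 * pi * 8.44) = 15596.1
sqrt(15596.1) = 124.884
H = 124.884 - 80.2 = 44.68

44.68 m


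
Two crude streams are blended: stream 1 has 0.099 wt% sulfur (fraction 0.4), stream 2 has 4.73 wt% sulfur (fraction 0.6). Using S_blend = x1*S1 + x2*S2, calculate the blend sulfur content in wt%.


Linear sulfur blending: S_blend = x1*S1 + x2*S2
Contribution 1: 0.4 * 0.099 = 0.0396 wt%
Contribution 2: 0.6 * 4.73 = 2.838 wt%
S_blend = 0.0396 + 2.838 = 2.8776

2.8776 wt%


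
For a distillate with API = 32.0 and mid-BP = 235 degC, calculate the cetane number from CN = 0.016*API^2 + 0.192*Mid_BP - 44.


CN = 0.016 * 32.0^2 + 0.192 * 235 - 44
CN = 16.384 + 45.12 - 44 = 17.504

17.504


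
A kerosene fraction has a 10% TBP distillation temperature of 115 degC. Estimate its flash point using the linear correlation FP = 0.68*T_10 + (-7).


FP = 0.68 * 115 + (-7) = 71.2

71.2 degC


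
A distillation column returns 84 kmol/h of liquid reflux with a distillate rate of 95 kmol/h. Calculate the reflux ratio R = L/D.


Reflux ratio definition: R = L / D (liquid returned / distillate withdrawn)
L = 84 kmol/h, D = 95 kmol/h
R = 84 / 95 = 0.8842

0.8842


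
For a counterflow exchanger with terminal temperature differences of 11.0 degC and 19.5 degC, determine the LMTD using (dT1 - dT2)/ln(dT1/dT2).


LMTD = (dT1 - dT2) / ln(dT1/dT2)
= (11.0 - 19.5) / ln(11.0 / 19.5) = -8.5 / -0.572519 = 14.85

14.85 degC


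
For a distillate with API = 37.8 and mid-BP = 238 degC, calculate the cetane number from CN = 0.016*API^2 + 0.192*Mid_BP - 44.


CN = 0.016 * 37.8^2 + 0.192 * 238 - 44
CN = 22.86144 + 45.696 - 44 = 24.55744

24.55744


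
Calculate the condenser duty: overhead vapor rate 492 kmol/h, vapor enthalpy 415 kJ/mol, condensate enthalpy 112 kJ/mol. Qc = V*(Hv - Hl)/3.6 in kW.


Qc = 492 * (415 - 112) / 3.6 = 492 * 303 / 3.6 = 41410

41410 kW


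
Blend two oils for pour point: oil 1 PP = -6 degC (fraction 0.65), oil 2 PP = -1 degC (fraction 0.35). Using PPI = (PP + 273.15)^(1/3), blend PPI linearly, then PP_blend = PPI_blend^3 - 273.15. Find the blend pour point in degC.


PPI_1 = (-6 + 273.15)^(1/3) = 6.440482
PPI_2 = (-1 + 273.15)^(1/3) = 6.480414
PPI_blend = 0.65 * 6.440482 + 0.35 * 6.480414 = 6.454458
PP_blend = 6.454458^3 - 273.15 = 268.8929 - 273.15 = -4.26

-4.26 degC


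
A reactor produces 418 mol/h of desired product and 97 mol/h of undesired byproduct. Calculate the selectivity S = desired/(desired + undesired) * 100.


Selectivity = desired / (desired + undesired) * 100
Total products = 418 + 97 = 515 mol/h
S = 418 / 515 * 100
= 0.8117 * 100
= 81.17 %

81.17 %


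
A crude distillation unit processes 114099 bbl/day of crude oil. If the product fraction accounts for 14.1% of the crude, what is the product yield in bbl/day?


Crude throughput = 114099 bbl/day
Fraction yield = 14.1%
yield = throughput * fraction / 100
yield = 114099 * 14.1 / 100 = 16087.959

16087.959 bbl/day


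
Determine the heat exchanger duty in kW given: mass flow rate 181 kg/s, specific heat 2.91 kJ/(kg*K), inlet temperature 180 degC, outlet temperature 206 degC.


Q = m_dot * cp * delta_T
delta_T = 206 - 180 = 26 K
Q = 181 * 2.91 * 26
= 526.71 * 26
= 13694.46 kW

13694.46 kW


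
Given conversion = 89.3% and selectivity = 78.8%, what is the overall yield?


Overall yield = conversion (%) * selectivity (%) / 100
Conversion = 89.3%, Selectivity = 78.8%
Y = 89.3 * 78.8 / 100
= 70.3684 %

70.3684 %


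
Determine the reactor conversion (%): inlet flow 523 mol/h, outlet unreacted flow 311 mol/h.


X = (F_in - F_out) / F_in * 100
Moles reacted = 523 - 311 = 212
X = 212 / 523 * 100
= 0.4054 * 100
= 40.54 %

40.54 %


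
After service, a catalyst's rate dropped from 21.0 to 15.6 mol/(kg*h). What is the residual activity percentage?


Activity (%) = (rate_used / rate_fresh) * 100
rate_used = 15.6, rate_fresh = 21.0
= (15.6 / 21.0) * 100
= 0.7429 * 100 = 74.29

74.29 %


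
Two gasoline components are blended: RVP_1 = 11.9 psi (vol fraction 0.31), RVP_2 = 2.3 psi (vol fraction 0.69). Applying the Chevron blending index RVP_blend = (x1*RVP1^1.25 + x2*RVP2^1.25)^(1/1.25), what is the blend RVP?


Chevron index: RVP_blend = (sum xi*RVPi^1.25)^(1/1.25)
RVP^1.25 terms: 0.31 * 11.9^1.25 + 0.69 * 2.3^1.25 = 8.80603
RVP_blend = 8.80603^(1/1.25) = 5.699

5.699 psi


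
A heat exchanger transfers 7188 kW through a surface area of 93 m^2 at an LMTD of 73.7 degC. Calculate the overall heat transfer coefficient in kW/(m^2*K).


From Q = U*A*LMTD, U = Q / (A * LMTD)
U = 7188 / (93 * 73.7) = 7188 / 6854.1 = 1.049

1.049 kW/(m^2*K)


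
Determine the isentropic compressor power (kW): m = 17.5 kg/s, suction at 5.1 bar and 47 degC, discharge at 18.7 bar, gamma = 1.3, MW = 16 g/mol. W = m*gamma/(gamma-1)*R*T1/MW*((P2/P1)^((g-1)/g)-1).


Isentropic work: W = m*(gamma/(gamma-1))*(R*T1/MW)*((P2/P1)^((gamma-1)/gamma) - 1)
T1 = 47 + 273.15 = 320.15 K
Pressure ratio = 18.7 / 5.1 = 3.66667
Exponent = (1.3 - 1)/1.3 = 0.230769
(P2/P1)^exp - 1 = 3.66667^0.230769 - 1 = 0.349635
W = 17.5 * 1.3 / 0.3 * 8.314 * 320.15 / 16 * 0.349635 = 4411

4411 kW


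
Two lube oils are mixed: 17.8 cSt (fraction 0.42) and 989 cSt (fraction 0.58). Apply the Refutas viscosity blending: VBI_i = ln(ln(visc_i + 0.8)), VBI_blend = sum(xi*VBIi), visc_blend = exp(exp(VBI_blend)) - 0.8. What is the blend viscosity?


Refutas method: VBN_i = 14.534*ln(ln(visc_i + 0.8)) + 10.975, blended linearly by mass fraction; since VBN is linear in VBI_i = ln(ln(visc_i + 0.8)) and the fractions sum to 1, blend VBI directly: visc = exp(exp(VBI_blend)) - 0.8
VBI_1 = ln(ln(17.8 + 0.8)) = 1.07267
VBI_2 = ln(ln(989 + 0.8)) = 1.93116
VBI_blend = 0.42 * 1.07267 + 0.58 * 1.93116 = 1.57059
visc_blend = exp(exp(1.57059)) - 0.8 = 121.9

121.9 cSt


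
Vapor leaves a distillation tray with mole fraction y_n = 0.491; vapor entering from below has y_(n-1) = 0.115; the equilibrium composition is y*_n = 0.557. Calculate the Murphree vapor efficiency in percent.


Murphree vapor efficiency: EMV = (y_n - y_(n-1)) / (y*_n - y_(n-1)) * 100
EMV = (0.491 - 0.115) / (0.557 - 0.115) * 100 = 0.376 / 0.442 * 100 = 85.07

85.07 %


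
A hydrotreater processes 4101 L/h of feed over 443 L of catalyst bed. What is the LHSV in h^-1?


LHSV = volumetric feed rate / catalyst volume
= 4101 L/h / 443 L
= 9.257 h^-1

9.257 h^-1


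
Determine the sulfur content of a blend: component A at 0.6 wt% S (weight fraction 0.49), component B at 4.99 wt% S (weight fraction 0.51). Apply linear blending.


Linear sulfur blending: S_blend = x1*S1 + x2*S2
Contribution 1: 0.49 * 0.6 = 0.294 wt%
Contribution 2: 0.51 * 4.99 = 2.5449 wt%
S_blend = 0.294 + 2.5449 = 2.8389

2.8389 wt%


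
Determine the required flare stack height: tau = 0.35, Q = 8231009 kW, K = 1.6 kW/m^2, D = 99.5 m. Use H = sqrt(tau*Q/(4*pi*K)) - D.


tau*Q/(4*pi*K) = 0.35 * 8231009 / (4 * pi * 1.6) = 143282
sqrt(143282) = 378.526
H = 378.526 - 99.5 = 279.0

279.0 m


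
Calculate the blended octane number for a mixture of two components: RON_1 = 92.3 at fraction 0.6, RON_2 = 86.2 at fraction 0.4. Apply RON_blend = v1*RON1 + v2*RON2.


Linear blending: RON_blend = sum(vi * RONi)
Contribution 1: 0.6 * 92.3 = 55.38
Contribution 2: 0.4 * 86.2 = 34.48
RON_blend = 55.38 + 34.48 = 89.86

89.86


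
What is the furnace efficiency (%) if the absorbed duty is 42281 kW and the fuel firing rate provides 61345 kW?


Furnace efficiency = Q_absorbed / Q_fuel * 100
= 42281 / 61345 * 100 = 68.92

68.92 %


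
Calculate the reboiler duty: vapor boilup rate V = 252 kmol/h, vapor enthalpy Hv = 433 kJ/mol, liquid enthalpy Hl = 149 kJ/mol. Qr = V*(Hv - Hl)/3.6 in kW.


Qr = 252 * (433 - 149) / 3.6 = 252 * 284 / 3.6 = 19880

19880 kW


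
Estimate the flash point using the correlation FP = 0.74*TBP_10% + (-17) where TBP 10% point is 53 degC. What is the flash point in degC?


FP = 0.74 * 53 + (-17) = 22.22

22.22 degC


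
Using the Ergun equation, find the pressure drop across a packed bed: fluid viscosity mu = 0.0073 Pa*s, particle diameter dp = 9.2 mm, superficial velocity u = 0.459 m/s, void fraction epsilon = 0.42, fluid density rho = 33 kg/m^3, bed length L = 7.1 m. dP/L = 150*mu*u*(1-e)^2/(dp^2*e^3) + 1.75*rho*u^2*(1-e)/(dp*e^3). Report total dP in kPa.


dp = 9.2 mm = 0.0092 m
Viscous term = 150*0.0073*0.459*(1-0.42)^2 / (0.0092^2*0.42^3) = 26962.4
Inertial term = 1.75*33*0.459^2*(1-0.42) / (0.0092*0.42^3) = 10353.1
dP/L = 26962.4 + 10353.1 = 37315.5 Pa/m
dP = 37315.5 * 7.1 / 1000 = 264.9 kPa

264.9 kPa


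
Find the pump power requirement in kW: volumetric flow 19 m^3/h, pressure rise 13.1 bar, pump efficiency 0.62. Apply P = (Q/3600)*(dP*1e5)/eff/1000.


Q = 19 / 3600 = 0.00527778 m^3/s
P = 0.00527778 * (13.1 * 1e5) / 0.62 / 1000 = 11.15

11.15 kW


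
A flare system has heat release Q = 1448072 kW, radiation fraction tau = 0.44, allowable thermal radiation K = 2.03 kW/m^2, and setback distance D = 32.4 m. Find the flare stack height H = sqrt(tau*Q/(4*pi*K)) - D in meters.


tau*Q/(4*pi*K) = 0.44 * 1448072 / (4 * pi * 2.03) = 24976.8
sqrt(24976.8) = 158.041
H = 158.041 - 32.4 = 125.6

125.6 m


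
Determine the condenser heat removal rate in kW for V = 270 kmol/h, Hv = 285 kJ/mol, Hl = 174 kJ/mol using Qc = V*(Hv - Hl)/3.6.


Qc = 270 * (285 - 174) / 3.6 = 270 * 111 / 3.6 = 8325

8325 kW


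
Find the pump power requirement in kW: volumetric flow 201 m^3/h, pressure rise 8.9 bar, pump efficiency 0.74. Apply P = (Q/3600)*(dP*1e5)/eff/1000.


Q = 201 / 3600 = 0.0558333 m^3/s
P = 0.0558333 * (8.9 * 1e5) / 0.74 / 1000 = 67.15

67.15 kW


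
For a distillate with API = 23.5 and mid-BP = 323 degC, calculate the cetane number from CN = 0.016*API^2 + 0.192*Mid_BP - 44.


CN = 0.016 * 23.5^2 + 0.192 * 323 - 44
CN = 8.836 + 62.016 - 44 = 26.852

26.852


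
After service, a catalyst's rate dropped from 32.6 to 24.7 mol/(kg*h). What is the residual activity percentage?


Activity (%) = (rate_used / rate_fresh) * 100
rate_used = 24.7, rate_fresh = 32.6
= (24.7 / 32.6) * 100
= 0.7577 * 100 = 75.77

75.77 %


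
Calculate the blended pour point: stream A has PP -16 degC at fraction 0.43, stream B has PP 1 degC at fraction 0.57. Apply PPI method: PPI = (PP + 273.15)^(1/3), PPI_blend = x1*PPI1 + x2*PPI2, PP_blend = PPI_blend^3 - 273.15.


PPI_1 = (-16 + 273.15)^(1/3) = 6.359098
PPI_2 = (1 + 273.15)^(1/3) = 6.49625
PPI_blend = 0.43 * 6.359098 + 0.57 * 6.49625 = 6.437275
PP_blend = 6.437275^3 - 273.15 = 266.7511 - 273.15 = -6.4

-6.4 degC


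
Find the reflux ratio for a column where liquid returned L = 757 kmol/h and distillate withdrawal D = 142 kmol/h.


Reflux ratio definition: R = L / D (liquid returned / distillate withdrawn)
L = 757 kmol/h, D = 142 kmol/h
R = 757 / 142 = 5.331

5.331


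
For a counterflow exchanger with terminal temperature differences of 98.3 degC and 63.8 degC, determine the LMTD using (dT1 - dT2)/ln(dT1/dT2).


LMTD = (dT1 - dT2) / ln(dT1/dT2)
= (98.3 - 63.8) / ln(98.3 / 63.8) = 34.5 / 0.432271 = 79.81

79.81 degC


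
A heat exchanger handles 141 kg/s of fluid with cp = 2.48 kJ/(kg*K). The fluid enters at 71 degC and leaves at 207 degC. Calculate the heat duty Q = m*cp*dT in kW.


Q = m_dot * cp * delta_T
delta_T = 207 - 71 = 136 K
Q = 141 * 2.48 * 136
= 349.68 * 136
= 47556.48 kW

47556.48 kW


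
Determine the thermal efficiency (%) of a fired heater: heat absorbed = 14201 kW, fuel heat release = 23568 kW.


Furnace efficiency = Q_absorbed / Q_fuel * 100
= 14201 / 23568 * 100 = 60.26

60.26 %


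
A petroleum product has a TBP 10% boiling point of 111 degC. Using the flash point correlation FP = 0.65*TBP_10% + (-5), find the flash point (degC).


FP = 0.65 * 111 + (-5) = 67.15

67.15 degC


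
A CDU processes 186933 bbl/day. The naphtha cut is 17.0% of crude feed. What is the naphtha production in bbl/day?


Crude throughput = 186933 bbl/day
Fraction yield = 17.0%
yield = throughput * fraction / 100
yield = 186933 * 17.0 / 100 = 31778.61

31778.61 bbl/day


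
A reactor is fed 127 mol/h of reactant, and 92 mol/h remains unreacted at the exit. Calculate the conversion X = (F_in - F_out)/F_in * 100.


X = (F_in - F_out) / F_in * 100
Moles reacted = 127 - 92 = 35
X = 35 / 127 * 100
= 0.2756 * 100
= 27.56 %

27.56 %


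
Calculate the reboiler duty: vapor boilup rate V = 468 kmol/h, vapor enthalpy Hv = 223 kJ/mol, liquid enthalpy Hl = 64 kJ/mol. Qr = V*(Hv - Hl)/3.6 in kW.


Qr = 468 * (223 - 64) / 3.6 = 468 * 159 / 3.6 = 20670

20670 kW


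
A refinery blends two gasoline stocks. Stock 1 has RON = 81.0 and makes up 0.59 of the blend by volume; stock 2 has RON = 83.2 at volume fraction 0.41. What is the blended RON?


Linear blending: RON_blend = sum(vi * RONi)
Contribution 1: 0.59 * 81.0 = 47.79
Contribution 2: 0.41 * 83.2 = 34.112
RON_blend = 47.79 + 34.112 = 81.902

81.902


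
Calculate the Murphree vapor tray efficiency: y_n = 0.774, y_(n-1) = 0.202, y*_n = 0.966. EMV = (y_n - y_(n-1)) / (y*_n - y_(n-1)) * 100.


Murphree vapor efficiency: EMV = (y_n - y_(n-1)) / (y*_n - y_(n-1)) * 100
EMV = (0.774 - 0.202) / (0.966 - 0.202) * 100 = 0.572 / 0.764 * 100 = 74.87

74.87 %


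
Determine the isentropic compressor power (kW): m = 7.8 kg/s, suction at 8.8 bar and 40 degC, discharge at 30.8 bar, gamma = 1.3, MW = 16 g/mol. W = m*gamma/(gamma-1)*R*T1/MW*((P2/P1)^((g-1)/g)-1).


Isentropic work: W = m*(gamma/(gamma-1))*(R*T1/MW)*((P2/P1)^((gamma-1)/gamma) - 1)
T1 = 40 + 273.15 = 313.15 K
Pressure ratio = 30.8 / 8.8 = 3.5
Exponent = (1.3 - 1)/1.3 = 0.230769
(P2/P1)^exp - 1 = 3.5^0.230769 - 1 = 0.335224
W = 7.8 * 1.3 / 0.3 * 8.314 * 313.15 / 16 * 0.335224 = 1844

1844 kW


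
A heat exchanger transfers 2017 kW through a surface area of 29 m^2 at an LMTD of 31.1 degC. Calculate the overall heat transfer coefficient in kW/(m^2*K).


From Q = U*A*LMTD, U = Q / (A * LMTD)
U = 2017 / (29 * 31.1) = 2017 / 901.9 = 2.236

2.236 kW/(m^2*K)


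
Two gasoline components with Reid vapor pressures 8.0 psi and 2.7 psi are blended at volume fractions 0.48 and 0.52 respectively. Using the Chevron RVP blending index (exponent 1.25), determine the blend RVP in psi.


Chevron index: RVP_blend = (sum xi*RVPi^1.25)^(1/1.25)
RVP^1.25 terms: 0.48 * 8.0^1.25 + 0.52 * 2.7^1.25 = 8.25782
RVP_blend = 8.25782^(1/1.25) = 5.414

5.414 psi


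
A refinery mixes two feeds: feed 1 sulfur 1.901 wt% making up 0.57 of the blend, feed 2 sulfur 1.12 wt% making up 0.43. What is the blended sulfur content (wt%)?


Linear sulfur blending: S_blend = x1*S1 + x2*S2
Contribution 1: 0.57 * 1.901 = 1.08357 wt%
Contribution 2: 0.43 * 1.12 = 0.4816 wt%
S_blend = 1.08357 + 0.4816 = 1.56517

1.56517 wt%


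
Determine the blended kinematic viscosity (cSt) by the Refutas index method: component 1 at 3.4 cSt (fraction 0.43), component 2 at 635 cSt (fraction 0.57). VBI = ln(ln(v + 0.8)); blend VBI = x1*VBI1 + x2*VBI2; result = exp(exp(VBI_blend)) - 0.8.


Refutas method: VBN_i = 14.534*ln(ln(visc_i + 0.8)) + 10.975, blended linearly by mass fraction; since VBN is linear in VBI_i = ln(ln(visc_i + 0.8)) and the fractions sum to 1, blend VBI directly: visc = exp(exp(VBI_blend)) - 0.8
VBI_1 = ln(ln(3.4 + 0.8)) = 0.361224
VBI_2 = ln(ln(635 + 0.8)) = 1.86484
VBI_blend = 0.43 * 0.361224 + 0.57 * 1.86484 = 1.21829
visc_blend = exp(exp(1.21829)) - 0.8 = 28.61

28.61 cSt


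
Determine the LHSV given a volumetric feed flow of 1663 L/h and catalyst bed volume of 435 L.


LHSV = volumetric feed rate / catalyst volume
= 1663 L/h / 435 L
= 3.823 h^-1

3.823 h^-1


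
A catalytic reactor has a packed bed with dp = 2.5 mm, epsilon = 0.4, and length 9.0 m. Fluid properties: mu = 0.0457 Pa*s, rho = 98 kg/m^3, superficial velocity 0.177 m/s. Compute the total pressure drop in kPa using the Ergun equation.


dp = 2.5 mm = 0.0025 m
Viscous term = 150*0.0457*0.177*(1-0.4)^2 / (0.0025^2*0.4^3) = 1092000
Inertial term = 1.75*98*0.177^2*(1-0.4) / (0.0025*0.4^3) = 20148.5
dP/L = 1092000 + 20148.5 = 1112150 Pa/m
dP = 1112150 * 9.0 / 1000 = 10010 kPa

10010 kPa


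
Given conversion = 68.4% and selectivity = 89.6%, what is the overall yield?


Overall yield = conversion (%) * selectivity (%) / 100
Conversion = 68.4%, Selectivity = 89.6%
Y = 68.4 * 89.6 / 100
= 61.2864 %

61.2864 %


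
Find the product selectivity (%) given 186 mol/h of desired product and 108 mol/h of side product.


Selectivity = desired / (desired + undesired) * 100
Total products = 186 + 108 = 294 mol/h
S = 186 / 294 * 100
= 0.6327 * 100
= 63.27 %

63.27 %


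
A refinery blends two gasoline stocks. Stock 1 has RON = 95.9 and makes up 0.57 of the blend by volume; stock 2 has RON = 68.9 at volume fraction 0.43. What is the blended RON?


Linear blending: RON_blend = sum(vi * RONi)
Contribution 1: 0.57 * 95.9 = 54.663
Contribution 2: 0.43 * 68.9 = 29.627
RON_blend = 54.663 + 29.627 = 84.29

84.29


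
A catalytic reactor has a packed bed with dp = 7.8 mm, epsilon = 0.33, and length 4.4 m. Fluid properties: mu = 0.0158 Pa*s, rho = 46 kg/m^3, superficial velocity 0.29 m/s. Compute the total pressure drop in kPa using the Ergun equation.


dp = 7.8 mm = 0.0078 m
Viscous term = 150*0.0158*0.29*(1-0.33)^2 / (0.0078^2*0.33^3) = 141112
Inertial term = 1.75*46*0.29^2*(1-0.33) / (0.0078*0.33^3) = 16181.9
dP/L = 141112 + 16181.9 = 157294 Pa/m
dP = 157294 * 4.4 / 1000 = 692.1 kPa

692.1 kPa


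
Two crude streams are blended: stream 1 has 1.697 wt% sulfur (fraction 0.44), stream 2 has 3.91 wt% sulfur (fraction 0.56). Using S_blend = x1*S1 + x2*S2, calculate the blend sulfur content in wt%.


Linear sulfur blending: S_blend = x1*S1 + x2*S2
Contribution 1: 0.44 * 1.697 = 0.74668 wt%
Contribution 2: 0.56 * 3.91 = 2.1896 wt%
S_blend = 0.74668 + 2.1896 = 2.93628

2.93628 wt%


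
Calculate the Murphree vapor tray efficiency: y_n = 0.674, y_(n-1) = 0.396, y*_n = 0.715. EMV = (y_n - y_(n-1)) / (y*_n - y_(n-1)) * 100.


Murphree vapor efficiency: EMV = (y_n - y_(n-1)) / (y*_n - y_(n-1)) * 100
EMV = (0.674 - 0.396) / (0.715 - 0.396) * 100 = 0.278 / 0.319 * 100 = 87.15

87.15 %


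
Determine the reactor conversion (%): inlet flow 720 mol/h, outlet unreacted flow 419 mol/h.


X = (F_in - F_out) / F_in * 100
Moles reacted = 720 - 419 = 301
X = 301 / 720 * 100
= 0.4181 * 100
= 41.81 %

41.81 %


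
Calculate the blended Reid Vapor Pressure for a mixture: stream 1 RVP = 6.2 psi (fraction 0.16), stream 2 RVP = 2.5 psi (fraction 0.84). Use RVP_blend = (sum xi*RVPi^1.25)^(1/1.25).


Chevron index: RVP_blend = (sum xi*RVPi^1.25)^(1/1.25)
RVP^1.25 terms: 0.16 * 6.2^1.25 + 0.84 * 2.5^1.25 = 4.20595
RVP_blend = 4.20595^(1/1.25) = 3.156

3.156 psi


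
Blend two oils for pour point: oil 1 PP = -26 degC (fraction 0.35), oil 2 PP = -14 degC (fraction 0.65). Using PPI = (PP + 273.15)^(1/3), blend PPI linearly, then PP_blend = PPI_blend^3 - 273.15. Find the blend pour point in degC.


PPI_1 = (-26 + 273.15)^(1/3) = 6.275575
PPI_2 = (-14 + 273.15)^(1/3) = 6.375541
PPI_blend = 0.35 * 6.275575 + 0.65 * 6.375541 = 6.340553
PP_blend = 6.340553^3 - 273.15 = 254.9068 - 273.15 = -18.24

-18.24 degC


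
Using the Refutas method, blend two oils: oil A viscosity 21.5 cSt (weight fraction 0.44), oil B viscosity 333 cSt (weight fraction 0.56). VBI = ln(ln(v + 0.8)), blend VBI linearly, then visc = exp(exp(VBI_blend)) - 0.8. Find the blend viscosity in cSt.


Refutas method: VBN_i = 14.534*ln(ln(visc_i + 0.8)) + 10.975, blended linearly by mass fraction; since VBN is linear in VBI_i = ln(ln(visc_i + 0.8)) and the fractions sum to 1, blend VBI directly: visc = exp(exp(VBI_blend)) - 0.8
VBI_1 = ln(ln(21.5 + 0.8)) = 1.13288
VBI_2 = ln(ln(333 + 0.8)) = 1.75967
VBI_blend = 0.44 * 1.13288 + 0.56 * 1.75967 = 1.48388
visc_blend = exp(exp(1.48388)) - 0.8 = 81.47

81.47 cSt


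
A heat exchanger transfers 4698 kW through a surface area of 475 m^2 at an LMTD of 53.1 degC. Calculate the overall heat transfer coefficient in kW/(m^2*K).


From Q = U*A*LMTD, U = Q / (A * LMTD)
U = 4698 / (475 * 53.1) = 4698 / 25222.5 = 0.1863

0.1863 kW/(m^2*K)


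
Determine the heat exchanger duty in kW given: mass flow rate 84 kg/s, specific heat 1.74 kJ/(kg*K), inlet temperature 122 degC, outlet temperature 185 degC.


Q = m_dot * cp * delta_T
delta_T = 185 - 122 = 63 K
Q = 84 * 1.74 * 63
= 146.16 * 63
= 9208.08 kW

9208.08 kW


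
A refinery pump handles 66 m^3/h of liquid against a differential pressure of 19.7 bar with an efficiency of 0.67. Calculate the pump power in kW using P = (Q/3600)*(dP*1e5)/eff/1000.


Q = 66 / 3600 = 0.0183333 m^3/s
P = 0.0183333 * (19.7 * 1e5) / 0.67 / 1000 = 53.91

53.91 kW


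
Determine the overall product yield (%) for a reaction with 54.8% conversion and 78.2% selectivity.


Overall yield = conversion (%) * selectivity (%) / 100
Conversion = 54.8%, Selectivity = 78.2%
Y = 54.8 * 78.2 / 100
= 42.8536 %

42.8536 %


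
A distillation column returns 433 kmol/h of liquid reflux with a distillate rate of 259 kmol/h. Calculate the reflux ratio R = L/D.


Reflux ratio definition: R = L / D (liquid returned / distillate withdrawn)
L = 433 kmol/h, D = 259 kmol/h
R = 433 / 259 = 1.672

1.672


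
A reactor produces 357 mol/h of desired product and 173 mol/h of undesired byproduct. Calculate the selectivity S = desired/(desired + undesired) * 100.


Selectivity = desired / (desired + undesired) * 100
Total products = 357 + 173 = 530 mol/h
S = 357 / 530 * 100
= 0.6736 * 100
= 67.36 %

67.36 %


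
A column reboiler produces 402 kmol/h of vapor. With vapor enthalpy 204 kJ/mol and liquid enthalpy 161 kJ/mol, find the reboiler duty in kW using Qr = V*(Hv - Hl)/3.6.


Qr = 402 * (204 - 161) / 3.6 = 402 * 43 / 3.6 = 4802

4802 kW


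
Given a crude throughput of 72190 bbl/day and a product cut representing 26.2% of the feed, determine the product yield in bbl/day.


Crude throughput = 72190 bbl/day
Fraction yield = 26.2%
yield = throughput * fraction / 100
yield = 72190 * 26.2 / 100 = 18913.78

18913.78 bbl/day


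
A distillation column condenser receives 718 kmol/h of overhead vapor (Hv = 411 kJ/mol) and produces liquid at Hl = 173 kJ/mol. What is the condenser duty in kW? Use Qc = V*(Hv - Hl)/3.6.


Qc = 718 * (411 - 173) / 3.6 = 718 * 238 / 3.6 = 47470

47470 kW


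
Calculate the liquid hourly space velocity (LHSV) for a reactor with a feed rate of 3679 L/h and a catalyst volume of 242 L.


LHSV = volumetric feed rate / catalyst volume
= 3679 L/h / 242 L
= 15.20 h^-1

15.20 h^-1


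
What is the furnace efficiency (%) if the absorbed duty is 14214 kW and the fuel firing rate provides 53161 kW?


Furnace efficiency = Q_absorbed / Q_fuel * 100
= 14214 / 53161 * 100 = 26.74

26.74 %


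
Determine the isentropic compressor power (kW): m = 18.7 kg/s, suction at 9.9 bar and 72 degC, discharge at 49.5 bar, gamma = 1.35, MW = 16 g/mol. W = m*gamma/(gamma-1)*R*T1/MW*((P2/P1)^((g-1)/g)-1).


Isentropic work: W = m*(gamma/(gamma-1))*(R*T1/MW)*((P2/P1)^((gamma-1)/gamma) - 1)
T1 = 72 + 273.15 = 345.15 K
Pressure ratio = 49.5 / 9.9 = 5
Exponent = (1.35 - 1)/1.35 = 0.259259
(P2/P1)^exp - 1 = 5^0.259259 - 1 = 0.517799
W = 18.7 * 1.35 / 0.35 * 8.314 * 345.15 / 16 * 0.517799 = 6698

6698 kW


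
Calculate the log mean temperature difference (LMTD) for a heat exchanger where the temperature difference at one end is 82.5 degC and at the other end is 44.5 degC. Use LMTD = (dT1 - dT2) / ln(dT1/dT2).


LMTD = (dT1 - dT2) / ln(dT1/dT2)
= (82.5 - 44.5) / ln(82.5 / 44.5) = 38 / 0.617309 = 61.56

61.56 degC


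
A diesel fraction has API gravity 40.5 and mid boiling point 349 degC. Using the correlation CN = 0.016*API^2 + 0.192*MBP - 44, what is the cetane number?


CN = 0.016 * 40.5^2 + 0.192 * 349 - 44
CN = 26.244 + 67.008 - 44 = 49.252

49.252


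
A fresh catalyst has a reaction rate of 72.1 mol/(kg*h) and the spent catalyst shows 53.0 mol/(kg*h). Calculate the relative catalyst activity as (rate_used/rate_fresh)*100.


Activity (%) = (rate_used / rate_fresh) * 100
rate_used = 53.0, rate_fresh = 72.1
= (53.0 / 72.1) * 100
= 0.7351 * 100 = 73.51

73.51 %


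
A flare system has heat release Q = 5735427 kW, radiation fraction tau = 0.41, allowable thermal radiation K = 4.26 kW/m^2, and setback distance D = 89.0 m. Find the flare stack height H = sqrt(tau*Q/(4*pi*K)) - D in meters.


tau*Q/(4*pi*K) = 0.41 * 5735427 / (4 * pi * 4.26) = 43926.9
sqrt(43926.9) = 209.587
H = 209.587 - 89.0 = 120.6

120.6 m


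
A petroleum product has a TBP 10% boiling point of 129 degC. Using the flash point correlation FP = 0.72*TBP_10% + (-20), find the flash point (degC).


FP = 0.72 * 129 + (-20) = 72.88

72.88 degC


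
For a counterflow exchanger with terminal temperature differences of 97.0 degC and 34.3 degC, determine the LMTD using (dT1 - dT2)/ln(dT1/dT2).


LMTD = (dT1 - dT2) / ln(dT1/dT2)
= (97.0 - 34.3) / ln(97.0 / 34.3) = 62.7 / 1.03957 = 60.31

60.31 degC


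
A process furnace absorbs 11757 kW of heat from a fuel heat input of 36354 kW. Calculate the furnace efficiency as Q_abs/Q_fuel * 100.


Furnace efficiency = Q_absorbed / Q_fuel * 100
= 11757 / 36354 * 100 = 32.34

32.34 %


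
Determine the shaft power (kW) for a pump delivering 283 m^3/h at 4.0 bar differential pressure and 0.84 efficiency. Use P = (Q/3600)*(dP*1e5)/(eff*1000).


Q = 283 / 3600 = 0.0786111 m^3/s
P = 0.0786111 * (4.0 * 1e5) / 0.84 / 1000 = 37.43

37.43 kW


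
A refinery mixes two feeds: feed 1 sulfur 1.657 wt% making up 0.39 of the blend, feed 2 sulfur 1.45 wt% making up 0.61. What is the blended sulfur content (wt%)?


Linear sulfur blending: S_blend = x1*S1 + x2*S2
Contribution 1: 0.39 * 1.657 = 0.64623 wt%
Contribution 2: 0.61 * 1.45 = 0.8845 wt%
S_blend = 0.64623 + 0.8845 = 1.53073

1.53073 wt%


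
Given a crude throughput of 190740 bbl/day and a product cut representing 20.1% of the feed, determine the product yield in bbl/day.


Crude throughput = 190740 bbl/day
Fraction yield = 20.1%
yield = throughput * fraction / 100
yield = 190740 * 20.1 / 100 = 38338.74

38338.74 bbl/day


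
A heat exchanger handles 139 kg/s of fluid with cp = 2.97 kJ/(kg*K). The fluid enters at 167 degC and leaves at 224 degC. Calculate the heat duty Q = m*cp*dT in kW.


Q = m_dot * cp * delta_T
delta_T = 224 - 167 = 57 K
Q = 139 * 2.97 * 57
= 412.83 * 57
= 23531.31 kW

23531.31 kW


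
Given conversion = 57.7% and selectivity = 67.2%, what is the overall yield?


Overall yield = conversion (%) * selectivity (%) / 100
Conversion = 57.7%, Selectivity = 67.2%
Y = 57.7 * 67.2 / 100
= 38.7744 %

38.7744 %


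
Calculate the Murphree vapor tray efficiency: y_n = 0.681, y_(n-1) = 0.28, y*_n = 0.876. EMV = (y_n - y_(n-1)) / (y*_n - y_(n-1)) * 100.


Murphree vapor efficiency: EMV = (y_n - y_(n-1)) / (y*_n - y_(n-1)) * 100
EMV = (0.681 - 0.28) / (0.876 - 0.28) * 100 = 0.401 / 0.596 * 100 = 67.28

67.28 %


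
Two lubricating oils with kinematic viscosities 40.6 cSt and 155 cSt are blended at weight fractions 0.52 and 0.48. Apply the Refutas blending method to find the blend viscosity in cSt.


Refutas method: VBN_i = 14.534*ln(ln(visc_i + 0.8)) + 10.975, blended linearly by mass fraction; since VBN is linear in VBI_i = ln(ln(visc_i + 0.8)) and the fractions sum to 1, blend VBI directly: visc = exp(exp(VBI_blend)) - 0.8
VBI_1 = ln(ln(40.6 + 0.8)) = 1.31461
VBI_2 = ln(ln(155 + 0.8)) = 1.61911
VBI_blend = 0.52 * 1.31461 + 0.48 * 1.61911 = 1.46077
visc_blend = exp(exp(1.46077)) - 0.8 = 73.59

73.59 cSt


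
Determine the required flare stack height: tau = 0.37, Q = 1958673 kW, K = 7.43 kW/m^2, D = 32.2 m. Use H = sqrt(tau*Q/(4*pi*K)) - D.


tau*Q/(4*pi*K) = 0.37 * 1958673 / (4 * pi * 7.43) = 7761.85
sqrt(7761.85) = 88.1014
H = 88.1014 - 32.2 = 55.90

55.90 m


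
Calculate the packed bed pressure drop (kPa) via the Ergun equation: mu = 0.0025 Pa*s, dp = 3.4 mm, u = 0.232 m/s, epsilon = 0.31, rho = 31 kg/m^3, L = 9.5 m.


dp = 3.4 mm = 0.0034 m
Viscous term = 150*0.0025*0.232*(1-0.31)^2 / (0.0034^2*0.31^3) = 120275
Inertial term = 1.75*31*0.232^2*(1-0.31) / (0.0034*0.31^3) = 19891.2
dP/L = 120275 + 19891.2 = 140166 Pa/m
dP = 140166 * 9.5 / 1000 = 1332 kPa

1332 kPa


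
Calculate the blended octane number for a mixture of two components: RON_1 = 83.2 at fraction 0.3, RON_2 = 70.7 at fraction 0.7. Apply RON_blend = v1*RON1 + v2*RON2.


Linear blending: RON_blend = sum(vi * RONi)
Contribution 1: 0.3 * 83.2 = 24.96
Contribution 2: 0.7 * 70.7 = 49.49
RON_blend = 24.96 + 49.49 = 74.45

74.45


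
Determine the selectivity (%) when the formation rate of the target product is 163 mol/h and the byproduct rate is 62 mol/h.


Selectivity = desired / (desired + undesired) * 100
Total products = 163 + 62 = 225 mol/h
S = 163 / 225 * 100
= 0.7244 * 100
= 72.44 %

72.44 %


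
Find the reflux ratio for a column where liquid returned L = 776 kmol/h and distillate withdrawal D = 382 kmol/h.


Reflux ratio definition: R = L / D (liquid returned / distillate withdrawn)
L = 776 kmol/h, D = 382 kmol/h
R = 776 / 382 = 2.031

2.031


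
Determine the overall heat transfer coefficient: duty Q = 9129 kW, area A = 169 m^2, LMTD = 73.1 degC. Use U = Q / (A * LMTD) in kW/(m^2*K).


From Q = U*A*LMTD, U = Q / (A * LMTD)
U = 9129 / (169 * 73.1) = 9129 / 12353.9 = 0.7390

0.7390 kW/(m^2*K)


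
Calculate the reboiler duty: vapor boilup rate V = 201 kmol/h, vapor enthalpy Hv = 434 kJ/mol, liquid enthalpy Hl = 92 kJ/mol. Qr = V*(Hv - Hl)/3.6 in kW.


Qr = 201 * (434 - 92) / 3.6 = 201 * 342 / 3.6 = 19100

19100 kW


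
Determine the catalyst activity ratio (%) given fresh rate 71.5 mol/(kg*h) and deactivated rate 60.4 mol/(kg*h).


Activity (%) = (rate_used / rate_fresh) * 100
rate_used = 60.4, rate_fresh = 71.5
= (60.4 / 71.5) * 100
= 0.8448 * 100 = 84.48

84.48 %


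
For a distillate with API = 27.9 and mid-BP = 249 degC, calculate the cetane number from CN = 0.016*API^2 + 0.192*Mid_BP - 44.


CN = 0.016 * 27.9^2 + 0.192 * 249 - 44
CN = 12.45456 + 47.808 - 44 = 16.26256

16.26256


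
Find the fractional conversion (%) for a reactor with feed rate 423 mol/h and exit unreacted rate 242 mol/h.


X = (F_in - F_out) / F_in * 100
Moles reacted = 423 - 242 = 181
X = 181 / 423 * 100
= 0.4279 * 100
= 42.79 %

42.79 %


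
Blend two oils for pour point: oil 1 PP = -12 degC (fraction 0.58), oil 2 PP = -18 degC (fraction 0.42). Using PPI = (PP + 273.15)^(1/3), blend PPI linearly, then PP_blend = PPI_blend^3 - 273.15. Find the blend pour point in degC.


PPI_1 = (-12 + 273.15)^(1/3) = 6.391901
PPI_2 = (-18 + 273.15)^(1/3) = 6.342569
PPI_blend = 0.58 * 6.391901 + 0.42 * 6.342569 = 6.371182
PP_blend = 6.371182^3 - 273.15 = 258.6188 - 273.15 = -14.53

-14.53 degC


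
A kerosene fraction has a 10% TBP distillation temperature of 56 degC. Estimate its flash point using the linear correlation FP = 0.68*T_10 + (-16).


FP = 0.68 * 56 + (-16) = 22.08

22.08 degC


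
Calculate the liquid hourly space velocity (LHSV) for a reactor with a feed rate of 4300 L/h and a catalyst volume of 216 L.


LHSV = volumetric feed rate / catalyst volume
= 4300 L/h / 216 L
= 19.91 h^-1

19.91 h^-1


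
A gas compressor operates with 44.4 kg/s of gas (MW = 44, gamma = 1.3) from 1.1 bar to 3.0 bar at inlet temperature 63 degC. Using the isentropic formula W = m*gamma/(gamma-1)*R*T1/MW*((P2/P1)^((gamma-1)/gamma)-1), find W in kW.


Isentropic work: W = m*(gamma/(gamma-1))*(R*T1/MW)*((P2/P1)^((gamma-1)/gamma) - 1)
T1 = 63 + 273.15 = 336.15 K
Pressure ratio = 3.0 / 1.1 = 2.72727
Exponent = (1.3 - 1)/1.3 = 0.230769
(P2/P1)^exp - 1 = 2.72727^0.230769 - 1 = 0.260528
W = 44.4 * 1.3 / 0.3 * 8.314 * 336.15 / 44 * 0.260528 = 3184

3184 kW


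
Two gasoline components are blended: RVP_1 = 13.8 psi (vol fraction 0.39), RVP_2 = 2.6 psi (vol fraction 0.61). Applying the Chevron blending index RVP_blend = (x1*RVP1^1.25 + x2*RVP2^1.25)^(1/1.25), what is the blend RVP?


Chevron index: RVP_blend = (sum xi*RVPi^1.25)^(1/1.25)
RVP^1.25 terms: 0.39 * 13.8^1.25 + 0.61 * 2.6^1.25 = 12.3872
RVP_blend = 12.3872^(1/1.25) = 7.488

7.488 psi
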